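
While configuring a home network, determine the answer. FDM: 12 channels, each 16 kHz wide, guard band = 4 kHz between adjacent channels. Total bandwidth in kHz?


Given: 12 channels, 16 kHz each, guard = 4 kHz
Channel bandwidth = 12 * 16 = 192 kHz
Guard bands = 11 gaps * 4 kHz = 44 kHz
Total = 192 + 44 = 236 kHz

236


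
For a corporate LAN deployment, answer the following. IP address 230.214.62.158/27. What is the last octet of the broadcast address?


Given: IP = 230.214.62.158, prefix = /27
Host bits = 32 - 27 = 5
Network last octet = 158 AND mask = 128
Host part size = 2^5 - 1 = 31
Broadcast last octet = 128 OR 31 = 159

159


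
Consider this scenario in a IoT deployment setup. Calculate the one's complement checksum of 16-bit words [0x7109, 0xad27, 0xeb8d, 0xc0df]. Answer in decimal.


Given words: [0x7109, 0xad27, 0xeb8d, 0xc0df]
Step 1: Sum all words
Raw sum = 28937 + 44327 + 60301 + 49375 = 182940
Step 2: Fold carry: (51868 + 2) = 51870
One's complement = ~51870 & 0xFFFF = 13665

13665


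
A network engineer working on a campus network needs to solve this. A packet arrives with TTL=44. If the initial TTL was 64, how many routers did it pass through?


Given: initial TTL = 64, received TTL = 44
Hops = initial TTL - received TTL
Hops = 64 - 44 = 20

20


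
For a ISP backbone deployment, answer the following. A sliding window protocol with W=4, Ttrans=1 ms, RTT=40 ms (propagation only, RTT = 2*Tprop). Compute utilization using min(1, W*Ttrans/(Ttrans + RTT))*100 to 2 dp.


Given: W = 4, Ttrans = 1 ms, RTT = 40 ms (= 2 * Tprop, Tprop = 20 ms)
Cycle time = Ttrans + RTT = 1 + 40 = 41 ms (first packet sent until its ACK returns)
W * Ttrans = 4 * 1 = 4 ms of sending per cycle
W * Ttrans / (Ttrans + RTT) = 4 / 41 = 0.097561
U = min(1, 0.097561) = 0.097561
U% = 9.76%

9.76


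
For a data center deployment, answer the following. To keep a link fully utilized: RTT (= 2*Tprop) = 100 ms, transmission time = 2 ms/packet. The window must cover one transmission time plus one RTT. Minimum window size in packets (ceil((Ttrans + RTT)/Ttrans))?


Given: Ttrans = 2 ms, RTT = 100 ms (= 2 * Tprop, Tprop = 50 ms)
Time until first ACK returns = Ttrans + RTT = 2 + 100 = 102 ms
Need W * Ttrans >= Ttrans + RTT  ->  W >= (Ttrans + RTT) / Ttrans
(Ttrans + RTT) / Ttrans = 102 / 2 = 51
W_min = ceil(51) = 51

51


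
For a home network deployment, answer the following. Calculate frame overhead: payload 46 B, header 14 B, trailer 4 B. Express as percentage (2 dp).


Given: payload = 46 B, header = 14 B, trailer = 4 B
Overhead bytes = header + trailer = 14 + 4 = 18
Total frame = payload + overhead = 46 + 18 = 64
Overhead % = 18 / 64 * 100 = 28.1250% -> 28.13% (2 dp)

28.13


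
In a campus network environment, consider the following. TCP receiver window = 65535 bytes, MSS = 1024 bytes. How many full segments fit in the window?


Given: RWND = 65535 bytes, MSS = 1024 bytes
Full segments = floor(RWND / MSS)
Full segments = floor(65535 / 1024)
Full segments = floor(63.999) = 63

63


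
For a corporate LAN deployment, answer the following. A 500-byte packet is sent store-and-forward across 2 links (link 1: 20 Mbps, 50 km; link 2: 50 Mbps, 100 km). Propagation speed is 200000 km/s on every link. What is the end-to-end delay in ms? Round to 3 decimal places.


Packet = 500 bytes = 4000 bits. Store-and-forward: sum (t_trans + t_prop) per link.
Link 1: t_trans = 4000/(20*10^6) s = 0.2000 ms; t_prop = 50/200000 s = 0.2500 ms; subtotal = 0.4500 ms
Link 2: t_trans = 4000/(50*10^6) s = 0.0800 ms; t_prop = 100/200000 s = 0.5000 ms; subtotal = 0.5800 ms
End-to-end = 0.4500 + 0.5800 = 1.0300 ms -> 1.030 ms (3 dp)

1.030


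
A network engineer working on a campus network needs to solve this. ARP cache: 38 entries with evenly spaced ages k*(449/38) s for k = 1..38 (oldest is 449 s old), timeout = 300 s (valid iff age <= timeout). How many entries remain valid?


Ages are k * 449/38 s for k = 1..38 (spacing = 11.8158 s).
Entry k is valid iff k * 449/38 <= 300 iff k <= 38 * 300 / 449 = 25.3898
n_valid = floor(25.3898) = 25
(n_stale = 38 - 25 = 13)

25


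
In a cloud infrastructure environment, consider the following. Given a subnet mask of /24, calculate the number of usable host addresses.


Given: subnet mask /24
Host bits = 32 - 24 = 8
Total addresses = 2^8 = 256
Usable hosts = 256 - 2 (network + broadcast) = 254

254


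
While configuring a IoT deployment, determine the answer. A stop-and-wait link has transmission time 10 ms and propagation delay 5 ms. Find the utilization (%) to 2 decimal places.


Given: Ttrans = 10 ms, Tprop = 5 ms
RTT = 2 * Tprop = 2 * 5 = 10 ms
U = Ttrans / (Ttrans + RTT)
U = 10 / (10 + 10)
U = 10 / 20 = 0.5
U% = 50.00%

50.00


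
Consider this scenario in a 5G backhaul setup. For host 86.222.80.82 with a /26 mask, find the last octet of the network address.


Given: IP = 86.222.80.82, prefix = /26
Subnet mask = 255.255.255.192
Last octet of IP: 82
Last octet of mask: 192
Network last octet = 82 AND 192 = 64

64


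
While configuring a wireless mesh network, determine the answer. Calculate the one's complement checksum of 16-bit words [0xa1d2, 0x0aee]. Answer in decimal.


Given words: [0xa1d2, 0x0aee]
Step 1: Sum all words
Raw sum = 41426 + 2798 = 44224
One's complement = ~44224 & 0xFFFF = 21311

21311


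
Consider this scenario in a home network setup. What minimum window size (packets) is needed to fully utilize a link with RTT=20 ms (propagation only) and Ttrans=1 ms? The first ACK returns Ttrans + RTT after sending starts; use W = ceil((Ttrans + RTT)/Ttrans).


Given: Ttrans = 1 ms, RTT = 20 ms (= 2 * Tprop, Tprop = 10 ms)
Time until first ACK returns = Ttrans + RTT = 1 + 20 = 21 ms
Need W * Ttrans >= Ttrans + RTT  ->  W >= (Ttrans + RTT) / Ttrans
(Ttrans + RTT) / Ttrans = 21 / 1 = 21
W_min = ceil(21) = 21

21


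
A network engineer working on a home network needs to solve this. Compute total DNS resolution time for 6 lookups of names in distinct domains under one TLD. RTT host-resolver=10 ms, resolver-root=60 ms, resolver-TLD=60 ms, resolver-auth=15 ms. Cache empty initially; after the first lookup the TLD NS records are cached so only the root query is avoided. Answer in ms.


Lookup 1 (cold cache): local + root + TLD + auth = 10 + 60 + 60 + 15 = 145 ms
Lookups 2..6 (TLD NS cached -> skip root; new domain -> still ask TLD and auth): local + TLD + auth = 10 + 60 + 15 = 85 ms each
Remaining 5 lookups: 5 * 85 = 425 ms
Total = 145 + 425 = 570 ms

570


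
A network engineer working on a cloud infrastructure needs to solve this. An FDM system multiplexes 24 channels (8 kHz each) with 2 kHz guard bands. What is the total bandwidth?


Given: 24 channels, 8 kHz each, guard = 2 kHz
Channel bandwidth = 24 * 8 = 192 kHz
Guard bands = 23 gaps * 2 kHz = 46 kHz
Total = 192 + 46 = 238 kHz

238


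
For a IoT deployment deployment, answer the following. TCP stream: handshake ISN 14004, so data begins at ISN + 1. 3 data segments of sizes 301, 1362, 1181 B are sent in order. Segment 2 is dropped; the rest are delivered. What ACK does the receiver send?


SYN uses sequence number 14004; first data byte = ISN + 1 = 14005.
Segment 1: SEQ = 14005, len = 301 B, covers [14005, 14305]
Segment 2: SEQ = 14306, len = 1362 B, covers [14306, 15667] [LOST]
Segment 3: SEQ = 15668, len = 1181 B, covers [15668, 16848]
In-order data received: bytes [14005, 14305] (segments 1..1).
Segment 2 missing -> gap begins at byte 14306; later segments buffered out of order.
Cumulative ACK = next expected in-order byte = 14005 + 301 = 14306

14306


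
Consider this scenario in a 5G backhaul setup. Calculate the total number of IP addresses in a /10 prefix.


Given: CIDR prefix /10
Host bits = 32 - 10 = 22
Total addresses = 2^22 = 4194304

4194304


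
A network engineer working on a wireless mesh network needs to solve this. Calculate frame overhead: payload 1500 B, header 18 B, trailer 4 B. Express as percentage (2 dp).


Given: payload = 1500 B, header = 18 B, trailer = 4 B
Overhead bytes = header + trailer = 18 + 4 = 22
Total frame = payload + overhead = 1500 + 22 = 1522
Overhead % = 22 / 1522 * 100 = 1.4455% -> 1.45% (2 dp)

1.45


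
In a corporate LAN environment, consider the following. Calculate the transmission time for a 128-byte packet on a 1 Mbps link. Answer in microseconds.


Given: packet = 128 bytes, bandwidth = 1 Mbps
Packet in bits = 128 * 8 = 1024 bits
Bandwidth = 1 * 10^6 = 1000000 bps
Time = 1024 / 1000000 seconds
Time in us = 1024 * 10^6 / 1000000 = 1024

1024


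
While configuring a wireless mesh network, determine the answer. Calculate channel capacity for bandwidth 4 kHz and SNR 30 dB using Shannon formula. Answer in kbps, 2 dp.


Given: B = 4 kHz, SNR = 30 dB
SNR linear = 10^(30/10) = 1000
1 + SNR = 1001
log2(1001) = 9.9672262588
C = 4 * 1000 * 9.9672262588 = 39868.9050 bps
C = 39.868905 kbps -> 39.87 kbps (2 dp)

39.87


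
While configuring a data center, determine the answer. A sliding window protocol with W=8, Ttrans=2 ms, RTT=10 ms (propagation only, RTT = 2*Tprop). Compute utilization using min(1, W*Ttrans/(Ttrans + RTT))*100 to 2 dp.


Given: W = 8, Ttrans = 2 ms, RTT = 10 ms (= 2 * Tprop, Tprop = 5 ms)
Cycle time = Ttrans + RTT = 2 + 10 = 12 ms (first packet sent until its ACK returns)
W * Ttrans = 8 * 2 = 16 ms of sending per cycle
W * Ttrans / (Ttrans + RTT) = 16 / 12 = 1.333333
U = min(1, 1.333333) = 1.000000
U% = 100.00%

100.00


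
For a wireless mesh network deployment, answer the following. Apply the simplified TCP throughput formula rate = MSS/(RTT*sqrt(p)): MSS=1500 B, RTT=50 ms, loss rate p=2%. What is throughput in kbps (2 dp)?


Given: MSS = 1500 bytes, RTT = 50 ms, loss = 2%
RTT in seconds = 50 / 1000 = 0.05
Loss rate = 2% = 0.02
sqrt(loss) = sqrt(0.02) = 0.141421356237
Throughput (bytes/s) = 1500 / (0.05 * 0.141421356237) = 212132.0344
Throughput (kbps) = 212132.0344 * 8 / 1000 = 1697.056275 -> 1697.06 kbps (2 dp)

1697.06


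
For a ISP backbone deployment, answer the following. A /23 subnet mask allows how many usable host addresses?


Given: subnet mask /23
Host bits = 32 - 23 = 9
Total addresses = 2^9 = 512
Usable hosts = 512 - 2 (network + broadcast) = 510

510


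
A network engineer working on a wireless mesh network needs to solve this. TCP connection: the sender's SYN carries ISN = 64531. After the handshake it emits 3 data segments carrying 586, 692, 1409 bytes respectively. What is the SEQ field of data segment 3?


The SYN occupies sequence number ISN = 64531, so the first data byte is ISN + 1 = 64532.
SEQ of data segment i = (ISN + 1) + sum of payload sizes of segments 1..i-1.
Segment 1: SEQ = 64532, payload = 586 bytes
Segment 2: SEQ = 65118, payload = 692 bytes
Segment 3: SEQ = 65810, payload = 1409 bytes
SEQ of segment 3 = 64532 + 586 + 692 = 65810

65810


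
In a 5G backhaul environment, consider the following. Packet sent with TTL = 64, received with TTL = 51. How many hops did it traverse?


Given: initial TTL = 64, received TTL = 51
Hops = initial TTL - received TTL
Hops = 64 - 51 = 13

13


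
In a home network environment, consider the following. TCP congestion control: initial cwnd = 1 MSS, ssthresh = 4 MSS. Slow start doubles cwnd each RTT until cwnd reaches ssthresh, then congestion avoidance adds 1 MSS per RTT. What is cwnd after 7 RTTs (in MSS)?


RTT 0: cwnd = 1 MSS (initial)
RTT 1: cwnd = 2 MSS (slow start, doubled)
RTT 2: cwnd = 4 MSS (slow start, doubled)
RTT 3: cwnd = 5 MSS (congestion avoidance, +1)
RTT 4: cwnd = 6 MSS (congestion avoidance, +1)
RTT 5: cwnd = 7 MSS (congestion avoidance, +1)
RTT 6: cwnd = 8 MSS (congestion avoidance, +1)
RTT 7: cwnd = 9 MSS (congestion avoidance, +1)

9


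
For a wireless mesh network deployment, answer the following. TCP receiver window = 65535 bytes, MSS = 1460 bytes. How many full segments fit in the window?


Given: RWND = 65535 bytes, MSS = 1460 bytes
Full segments = floor(RWND / MSS)
Full segments = floor(65535 / 1460)
Full segments = floor(44.887) = 44

44


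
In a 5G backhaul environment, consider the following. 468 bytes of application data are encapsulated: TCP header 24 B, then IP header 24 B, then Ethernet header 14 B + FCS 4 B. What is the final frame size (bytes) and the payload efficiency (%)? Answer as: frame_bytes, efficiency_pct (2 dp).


TCP segment = 468 + 24 = 492 B
IP packet = 492 + 24 = 516 B
Ethernet frame = 516 + 14 + 4 = 534 B
Efficiency = app / frame = 468 / 534 = 0.876404 = 87.6404% -> 87.64% (2 dp)

534, 87.64


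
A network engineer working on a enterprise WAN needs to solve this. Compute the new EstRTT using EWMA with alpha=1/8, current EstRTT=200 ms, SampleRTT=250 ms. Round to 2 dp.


Given: EstRTT = 200 ms, SampleRTT = 250 ms, alpha = 1/8
New EstRTT = (1 - alpha) * EstRTT + alpha * SampleRTT
(7/8) * 200 = 175
(1/8) * 250 = 31.25
New EstRTT = 175 + 31.25 = 206.25 ms -> 206.25 ms (2 dp)

206.25


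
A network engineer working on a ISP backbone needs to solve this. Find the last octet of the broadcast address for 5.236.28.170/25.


Given: IP = 5.236.28.170, prefix = /25
Host bits = 32 - 25 = 7
Network last octet = 170 AND mask = 128
Host part size = 2^7 - 1 = 127
Broadcast last octet = 128 OR 127 = 255

255


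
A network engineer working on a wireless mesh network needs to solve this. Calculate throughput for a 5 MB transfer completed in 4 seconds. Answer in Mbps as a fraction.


Given: file = 5 MB, time = 4 s
File in Mb = 5 * 8 = 40 Mb
Throughput = 40 / 4 Mbps
Throughput = 10 Mbps

10


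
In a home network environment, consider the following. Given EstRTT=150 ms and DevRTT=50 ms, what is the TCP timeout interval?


Given: EstRTT = 150 ms, DevRTT = 50 ms
Timeout = EstRTT + 4 * DevRTT
4 * DevRTT = 4 * 50 = 200
Timeout = 150 + 200 = 350 ms

350


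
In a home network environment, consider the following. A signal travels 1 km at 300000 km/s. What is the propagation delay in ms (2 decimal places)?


Given: distance = 1 km, speed = 300000 km/s
Delay = distance / speed = 1 / 300000 seconds
Delay in ms = 1 * 1000 / 300000
Delay = 0.0033 ms
Rounded to 2 dp = 0.00 ms

0.00


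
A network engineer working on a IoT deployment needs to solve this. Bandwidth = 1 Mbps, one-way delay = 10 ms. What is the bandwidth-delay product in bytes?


Given: bandwidth = 1 Mbps, delay = 10 ms
BDP in bits = 1 * 10^6 * 10 / 1000
BDP in bits = 10000
BDP in bytes = 10000 / 8 = 1250

1250


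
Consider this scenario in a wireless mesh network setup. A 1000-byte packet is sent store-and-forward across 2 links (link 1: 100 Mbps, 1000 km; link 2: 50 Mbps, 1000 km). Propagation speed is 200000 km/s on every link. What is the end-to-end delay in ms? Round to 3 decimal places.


Packet = 1000 bytes = 8000 bits. Store-and-forward: sum (t_trans + t_prop) per link.
Link 1: t_trans = 8000/(100*10^6) s = 0.0800 ms; t_prop = 1000/200000 s = 5.0000 ms; subtotal = 5.0800 ms
Link 2: t_trans = 8000/(50*10^6) s = 0.1600 ms; t_prop = 1000/200000 s = 5.0000 ms; subtotal = 5.1600 ms
End-to-end = 5.0800 + 5.1600 = 10.2400 ms -> 10.240 ms (3 dp)

10.240


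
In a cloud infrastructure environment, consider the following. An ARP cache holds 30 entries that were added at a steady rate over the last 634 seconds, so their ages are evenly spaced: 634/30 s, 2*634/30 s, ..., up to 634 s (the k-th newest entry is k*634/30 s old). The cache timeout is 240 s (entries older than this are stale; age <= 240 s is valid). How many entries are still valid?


Ages are k * 634/30 s for k = 1..30 (spacing = 21.1333 s).
Entry k is valid iff k * 634/30 <= 240 iff k <= 30 * 240 / 634 = 11.3565
n_valid = floor(11.3565) = 11
(n_stale = 30 - 11 = 19)

11


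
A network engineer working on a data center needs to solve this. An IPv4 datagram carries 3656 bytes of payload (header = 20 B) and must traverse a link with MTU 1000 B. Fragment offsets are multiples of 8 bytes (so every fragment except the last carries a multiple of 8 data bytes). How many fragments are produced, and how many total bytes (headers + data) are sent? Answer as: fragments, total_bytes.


Max data per non-final fragment = floor((MTU - header)/8)*8 = floor((1000 - 20)/8)*8 = floor(980/8)*8 = 976 B
Final fragment needs no 8-byte alignment: it can carry up to MTU - header = 980 B
Non-final fragments needed = ceil((payload - 980) / 976) = ceil(2676/976) = ceil(2.7418) = 3
Number of fragments = 3 + 1 = 4
Fragment sizes (data): 3 * 976 B + 728 B (last, 728 <= 980 OK)
Total bytes sent = payload + n_frags * header = 3656 + 4*20 = 3656 + 80 = 3736 B

4, 3736


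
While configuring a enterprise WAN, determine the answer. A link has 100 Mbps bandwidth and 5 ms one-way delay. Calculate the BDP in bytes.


Given: bandwidth = 100 Mbps, delay = 5 ms
BDP in bits = 100 * 10^6 * 5 / 1000
BDP in bits = 500000
BDP in bytes = 500000 / 8 = 62500

62500


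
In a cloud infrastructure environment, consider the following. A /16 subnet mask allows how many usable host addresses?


Given: subnet mask /16
Host bits = 32 - 16 = 16
Total addresses = 2^16 = 65536
Usable hosts = 65536 - 2 (network + broadcast) = 65534

65534


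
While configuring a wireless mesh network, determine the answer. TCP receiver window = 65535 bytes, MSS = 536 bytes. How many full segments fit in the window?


Given: RWND = 65535 bytes, MSS = 536 bytes
Full segments = floor(RWND / MSS)
Full segments = floor(65535 / 536)
Full segments = floor(122.2668) = 122

122


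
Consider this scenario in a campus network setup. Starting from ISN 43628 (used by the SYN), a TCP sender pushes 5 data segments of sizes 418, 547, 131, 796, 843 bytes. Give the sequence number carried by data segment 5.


The SYN occupies sequence number ISN = 43628, so the first data byte is ISN + 1 = 43629.
SEQ of data segment i = (ISN + 1) + sum of payload sizes of segments 1..i-1.
Segment 1: SEQ = 43629, payload = 418 bytes
Segment 2: SEQ = 44047, payload = 547 bytes
Segment 3: SEQ = 44594, payload = 131 bytes
Segment 4: SEQ = 44725, payload = 796 bytes
Segment 5: SEQ = 45521, payload = 843 bytes
SEQ of segment 5 = 43629 + 418 + 547 + 131 + 796 = 45521

45521


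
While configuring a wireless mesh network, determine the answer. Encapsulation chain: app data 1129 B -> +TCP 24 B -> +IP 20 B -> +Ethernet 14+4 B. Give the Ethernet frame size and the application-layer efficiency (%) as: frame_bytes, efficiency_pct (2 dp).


TCP segment = 1129 + 24 = 1153 B
IP packet = 1153 + 20 = 1173 B
Ethernet frame = 1173 + 14 + 4 = 1191 B
Efficiency = app / frame = 1129 / 1191 = 0.947943 = 94.7943% -> 94.79% (2 dp)

1191, 94.79


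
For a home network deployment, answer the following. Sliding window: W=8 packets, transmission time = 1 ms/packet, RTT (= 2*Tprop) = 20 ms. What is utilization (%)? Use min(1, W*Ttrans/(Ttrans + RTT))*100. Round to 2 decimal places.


Given: W = 8, Ttrans = 1 ms, RTT = 20 ms (= 2 * Tprop, Tprop = 10 ms)
Cycle time = Ttrans + RTT = 1 + 20 = 21 ms (first packet sent until its ACK returns)
W * Ttrans = 8 * 1 = 8 ms of sending per cycle
W * Ttrans / (Ttrans + RTT) = 8 / 21 = 0.380952
U = min(1, 0.380952) = 0.380952
U% = 38.10%

38.10


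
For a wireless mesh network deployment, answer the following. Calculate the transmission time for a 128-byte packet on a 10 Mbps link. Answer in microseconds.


Given: packet = 128 bytes, bandwidth = 10 Mbps
Packet in bits = 128 * 8 = 1024 bits
Bandwidth = 10 * 10^6 = 10000000 bps
Time = 1024 / 10000000 seconds
Time in us = 1024 * 10^6 / 10000000 = 102.4

102.4


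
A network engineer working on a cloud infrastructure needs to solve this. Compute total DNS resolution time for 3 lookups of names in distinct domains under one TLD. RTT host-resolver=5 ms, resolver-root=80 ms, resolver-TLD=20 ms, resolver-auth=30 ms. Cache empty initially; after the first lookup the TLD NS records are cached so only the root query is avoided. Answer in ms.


Lookup 1 (cold cache): local + root + TLD + auth = 5 + 80 + 20 + 30 = 135 ms
Lookups 2..3 (TLD NS cached -> skip root; new domain -> still ask TLD and auth): local + TLD + auth = 5 + 20 + 30 = 55 ms each
Remaining 2 lookups: 2 * 55 = 110 ms
Total = 135 + 110 = 245 ms

245


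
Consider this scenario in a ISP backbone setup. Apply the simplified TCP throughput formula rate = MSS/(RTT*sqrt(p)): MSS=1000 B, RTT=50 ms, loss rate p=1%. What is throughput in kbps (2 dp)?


Given: MSS = 1000 bytes, RTT = 50 ms, loss = 1%
RTT in seconds = 50 / 1000 = 0.05
Loss rate = 1% = 0.01
sqrt(loss) = sqrt(0.01) = 0.1
Throughput (bytes/s) = 1000 / (0.05 * 0.1) = 200000.0000
Throughput (kbps) = 200000.0000 * 8 / 1000 = 1600.000000 -> 1600.00 kbps (2 dp)

1600.00


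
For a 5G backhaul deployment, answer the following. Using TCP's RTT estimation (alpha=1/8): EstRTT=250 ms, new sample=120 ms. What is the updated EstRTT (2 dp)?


Given: EstRTT = 250 ms, SampleRTT = 120 ms, alpha = 1/8
New EstRTT = (1 - alpha) * EstRTT + alpha * SampleRTT
(7/8) * 250 = 218.75
(1/8) * 120 = 15
New EstRTT = 218.75 + 15 = 233.75 ms -> 233.75 ms (2 dp)

233.75


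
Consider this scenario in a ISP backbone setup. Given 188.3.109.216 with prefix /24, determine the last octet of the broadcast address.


Given: IP = 188.3.109.216, prefix = /24
Host bits = 32 - 24 = 8
Network last octet = 216 AND mask = 0
Host part size = 2^8 - 1 = 255
Broadcast last octet = 0 OR 255 = 255

255


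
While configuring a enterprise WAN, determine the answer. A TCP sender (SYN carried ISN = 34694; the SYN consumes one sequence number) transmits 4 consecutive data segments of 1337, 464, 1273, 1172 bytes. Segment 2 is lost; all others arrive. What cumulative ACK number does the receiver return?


SYN uses sequence number 34694; first data byte = ISN + 1 = 34695.
Segment 1: SEQ = 34695, len = 1337 B, covers [34695, 36031]
Segment 2: SEQ = 36032, len = 464 B, covers [36032, 36495] [LOST]
Segment 3: SEQ = 36496, len = 1273 B, covers [36496, 37768]
Segment 4: SEQ = 37769, len = 1172 B, covers [37769, 38940]
In-order data received: bytes [34695, 36031] (segments 1..1).
Segment 2 missing -> gap begins at byte 36032; later segments buffered out of order.
Cumulative ACK = next expected in-order byte = 34695 + 1337 = 36032

36032


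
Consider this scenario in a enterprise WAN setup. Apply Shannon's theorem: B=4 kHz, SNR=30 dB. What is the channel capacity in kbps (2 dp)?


Given: B = 4 kHz, SNR = 30 dB
SNR linear = 10^(30/10) = 1000
1 + SNR = 1001
log2(1001) = 9.9672262588
C = 4 * 1000 * 9.9672262588 = 39868.9050 bps
C = 39.868905 kbps -> 39.87 kbps (2 dp)

39.87


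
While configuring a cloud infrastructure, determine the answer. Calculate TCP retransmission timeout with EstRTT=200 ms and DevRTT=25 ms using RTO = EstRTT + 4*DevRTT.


Given: EstRTT = 200 ms, DevRTT = 25 ms
Timeout = EstRTT + 4 * DevRTT
4 * DevRTT = 4 * 25 = 100
Timeout = 200 + 100 = 300 ms

300


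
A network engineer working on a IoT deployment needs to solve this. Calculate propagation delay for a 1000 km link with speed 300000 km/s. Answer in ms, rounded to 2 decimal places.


Given: distance = 1000 km, speed = 300000 km/s
Delay = distance / speed = 1000 / 300000 seconds
Delay in ms = 1000 * 1000 / 300000
Delay = 3.3333 ms
Rounded to 2 dp = 3.33 ms

3.33


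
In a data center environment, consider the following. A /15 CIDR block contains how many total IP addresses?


Given: CIDR prefix /15
Host bits = 32 - 15 = 17
Total addresses = 2^17 = 131072

131072


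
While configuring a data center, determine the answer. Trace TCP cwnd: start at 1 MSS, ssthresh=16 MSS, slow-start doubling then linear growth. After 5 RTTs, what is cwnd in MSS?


RTT 0: cwnd = 1 MSS (initial)
RTT 1: cwnd = 2 MSS (slow start, doubled)
RTT 2: cwnd = 4 MSS (slow start, doubled)
RTT 3: cwnd = 8 MSS (slow start, doubled)
RTT 4: cwnd = 16 MSS (slow start, doubled)
RTT 5: cwnd = 17 MSS (congestion avoidance, +1)

17


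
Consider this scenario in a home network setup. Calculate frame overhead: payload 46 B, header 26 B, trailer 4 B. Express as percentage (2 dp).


Given: payload = 46 B, header = 26 B, trailer = 4 B
Overhead bytes = header + trailer = 26 + 4 = 30
Total frame = payload + overhead = 46 + 30 = 76
Overhead % = 30 / 76 * 100 = 39.4737% -> 39.47% (2 dp)

39.47


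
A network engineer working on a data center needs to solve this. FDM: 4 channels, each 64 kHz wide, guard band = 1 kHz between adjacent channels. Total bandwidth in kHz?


Given: 4 channels, 64 kHz each, guard = 1 kHz
Channel bandwidth = 4 * 64 = 256 kHz
Guard bands = 3 gaps * 1 kHz = 3 kHz
Total = 256 + 3 = 259 kHz

259


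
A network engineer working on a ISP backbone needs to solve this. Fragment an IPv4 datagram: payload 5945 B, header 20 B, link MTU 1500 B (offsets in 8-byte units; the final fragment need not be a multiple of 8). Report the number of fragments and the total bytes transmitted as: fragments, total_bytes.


Max data per non-final fragment = floor((MTU - header)/8)*8 = floor((1500 - 20)/8)*8 = floor(1480/8)*8 = 1480 B
Final fragment needs no 8-byte alignment: it can carry up to MTU - header = 1480 B
Non-final fragments needed = ceil((payload - 1480) / 1480) = ceil(4465/1480) = ceil(3.0169) = 4
Number of fragments = 4 + 1 = 5
Fragment sizes (data): 4 * 1480 B + 25 B (last, 25 <= 1480 OK)
Total bytes sent = payload + n_frags * header = 5945 + 5*20 = 5945 + 100 = 6045 B

5, 6045


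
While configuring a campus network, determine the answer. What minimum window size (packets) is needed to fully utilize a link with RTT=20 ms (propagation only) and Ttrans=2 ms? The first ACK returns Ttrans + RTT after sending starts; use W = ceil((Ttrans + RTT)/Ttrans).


Given: Ttrans = 2 ms, RTT = 20 ms (= 2 * Tprop, Tprop = 10 ms)
Time until first ACK returns = Ttrans + RTT = 2 + 20 = 22 ms
Need W * Ttrans >= Ttrans + RTT  ->  W >= (Ttrans + RTT) / Ttrans
(Ttrans + RTT) / Ttrans = 22 / 2 = 11
W_min = ceil(11) = 11

11


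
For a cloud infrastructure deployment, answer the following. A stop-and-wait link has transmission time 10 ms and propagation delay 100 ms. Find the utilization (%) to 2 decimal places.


Given: Ttrans = 10 ms, Tprop = 100 ms
RTT = 2 * Tprop = 2 * 100 = 200 ms
U = Ttrans / (Ttrans + RTT)
U = 10 / (10 + 200)
U = 10 / 210 = 0.047619
U% = 4.76%

4.76


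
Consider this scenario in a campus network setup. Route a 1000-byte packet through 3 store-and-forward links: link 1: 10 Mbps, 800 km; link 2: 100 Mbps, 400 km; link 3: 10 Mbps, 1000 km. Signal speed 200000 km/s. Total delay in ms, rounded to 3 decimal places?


Packet = 1000 bytes = 8000 bits. Store-and-forward: sum (t_trans + t_prop) per link.
Link 1: t_trans = 8000/(10*10^6) s = 0.8000 ms; t_prop = 800/200000 s = 4.0000 ms; subtotal = 4.8000 ms
Link 2: t_trans = 8000/(100*10^6) s = 0.0800 ms; t_prop = 400/200000 s = 2.0000 ms; subtotal = 2.0800 ms
Link 3: t_trans = 8000/(10*10^6) s = 0.8000 ms; t_prop = 1000/200000 s = 5.0000 ms; subtotal = 5.8000 ms
End-to-end = 4.8000 + 2.0800 + 5.8000 = 12.6800 ms -> 12.680 ms (3 dp)

12.680


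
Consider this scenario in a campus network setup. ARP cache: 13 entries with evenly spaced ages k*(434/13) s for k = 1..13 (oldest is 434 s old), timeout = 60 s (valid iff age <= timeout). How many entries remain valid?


Ages are k * 434/13 s for k = 1..13 (spacing = 33.3846 s).
Entry k is valid iff k * 434/13 <= 60 iff k <= 13 * 60 / 434 = 1.7972
n_valid = floor(1.7972) = 1
(n_stale = 13 - 1 = 12)

1


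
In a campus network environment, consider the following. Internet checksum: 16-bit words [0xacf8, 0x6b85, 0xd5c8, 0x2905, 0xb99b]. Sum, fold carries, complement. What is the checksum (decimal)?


Given words: [0xacf8, 0x6b85, 0xd5c8, 0x2905, 0xb99b]
Step 1: Sum all words
Raw sum = 44280 + 27525 + 54728 + 10501 + 47515 = 184549
Step 2: Fold carry: (53477 + 2) = 53479
One's complement = ~53479 & 0xFFFF = 12056

12056


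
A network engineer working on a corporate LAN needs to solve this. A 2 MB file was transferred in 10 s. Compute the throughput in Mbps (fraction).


Given: file = 2 MB, time = 10 s
File in Mb = 2 * 8 = 16 Mb
Throughput = 16 / 10 Mbps
Throughput = 8/5 Mbps

8/5


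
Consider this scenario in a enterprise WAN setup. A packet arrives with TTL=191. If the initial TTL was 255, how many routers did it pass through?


Given: initial TTL = 255, received TTL = 191
Hops = initial TTL - received TTL
Hops = 255 - 191 = 64

64


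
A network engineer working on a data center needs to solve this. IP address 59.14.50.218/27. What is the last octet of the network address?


Given: IP = 59.14.50.218, prefix = /27
Subnet mask = 255.255.255.224
Last octet of IP: 218
Last octet of mask: 224
Network last octet = 218 AND 224 = 192

192


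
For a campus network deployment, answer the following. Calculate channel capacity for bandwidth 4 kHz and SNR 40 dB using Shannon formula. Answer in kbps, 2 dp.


Given: B = 4 kHz, SNR = 40 dB
SNR linear = 10^(40/10) = 10000
1 + SNR = 10001
log2(10001) = 13.2878566418
C = 4 * 1000 * 13.2878566418 = 53151.4266 bps
C = 53.151427 kbps -> 53.15 kbps (2 dp)

53.15


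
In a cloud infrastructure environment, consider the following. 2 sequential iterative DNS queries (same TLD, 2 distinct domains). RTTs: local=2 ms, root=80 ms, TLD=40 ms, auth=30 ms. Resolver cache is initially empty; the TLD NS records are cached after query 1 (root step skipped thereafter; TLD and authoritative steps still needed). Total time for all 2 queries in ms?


Lookup 1 (cold cache): local + root + TLD + auth = 2 + 80 + 40 + 30 = 152 ms
Lookups 2..2 (TLD NS cached -> skip root; new domain -> still ask TLD and auth): local + TLD + auth = 2 + 40 + 30 = 72 ms each
Remaining 1 lookups: 1 * 72 = 72 ms
Total = 152 + 72 = 224 ms

224


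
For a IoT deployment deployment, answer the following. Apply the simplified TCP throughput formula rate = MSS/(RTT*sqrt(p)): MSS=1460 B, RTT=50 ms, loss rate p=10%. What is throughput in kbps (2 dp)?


Given: MSS = 1460 bytes, RTT = 50 ms, loss = 10%
RTT in seconds = 50 / 1000 = 0.05
Loss rate = 10% = 0.1
sqrt(loss) = sqrt(0.1) = 0.316227766017
Throughput (bytes/s) = 1460 / (0.05 * 0.316227766017) = 92338.5077
Throughput (kbps) = 92338.5077 * 8 / 1000 = 738.708061 -> 738.71 kbps (2 dp)

738.71


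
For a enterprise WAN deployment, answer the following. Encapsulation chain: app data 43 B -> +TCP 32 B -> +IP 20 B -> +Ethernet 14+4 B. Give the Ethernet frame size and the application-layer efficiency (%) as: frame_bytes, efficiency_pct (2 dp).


TCP segment = 43 + 32 = 75 B
IP packet = 75 + 20 = 95 B
Ethernet frame = 95 + 14 + 4 = 113 B
Efficiency = app / frame = 43 / 113 = 0.380531 = 38.0531% -> 38.05% (2 dp)

113, 38.05


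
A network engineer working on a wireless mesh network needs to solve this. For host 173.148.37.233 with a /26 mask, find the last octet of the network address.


Given: IP = 173.148.37.233, prefix = /26
Subnet mask = 255.255.255.192
Last octet of IP: 233
Last octet of mask: 192
Network last octet = 233 AND 192 = 192

192


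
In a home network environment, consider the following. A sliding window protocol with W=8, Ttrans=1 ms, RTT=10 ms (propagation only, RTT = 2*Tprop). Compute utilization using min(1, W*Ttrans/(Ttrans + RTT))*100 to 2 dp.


Given: W = 8, Ttrans = 1 ms, RTT = 10 ms (= 2 * Tprop, Tprop = 5 ms)
Cycle time = Ttrans + RTT = 1 + 10 = 11 ms (first packet sent until its ACK returns)
W * Ttrans = 8 * 1 = 8 ms of sending per cycle
W * Ttrans / (Ttrans + RTT) = 8 / 11 = 0.727273
U = min(1, 0.727273) = 0.727273
U% = 72.73%

72.73


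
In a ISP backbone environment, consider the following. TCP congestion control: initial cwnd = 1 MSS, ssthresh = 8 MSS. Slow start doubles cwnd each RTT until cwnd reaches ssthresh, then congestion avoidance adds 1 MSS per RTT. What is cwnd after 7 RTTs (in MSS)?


RTT 0: cwnd = 1 MSS (initial)
RTT 1: cwnd = 2 MSS (slow start, doubled)
RTT 2: cwnd = 4 MSS (slow start, doubled)
RTT 3: cwnd = 8 MSS (slow start, doubled)
RTT 4: cwnd = 9 MSS (congestion avoidance, +1)
RTT 5: cwnd = 10 MSS (congestion avoidance, +1)
RTT 6: cwnd = 11 MSS (congestion avoidance, +1)
RTT 7: cwnd = 12 MSS (congestion avoidance, +1)

12


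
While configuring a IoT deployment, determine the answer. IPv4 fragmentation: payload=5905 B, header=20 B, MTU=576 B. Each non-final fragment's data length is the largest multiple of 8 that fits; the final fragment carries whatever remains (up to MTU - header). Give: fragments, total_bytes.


Max data per non-final fragment = floor((MTU - header)/8)*8 = floor((576 - 20)/8)*8 = floor(556/8)*8 = 552 B
Final fragment needs no 8-byte alignment: it can carry up to MTU - header = 556 B
Non-final fragments needed = ceil((payload - 556) / 552) = ceil(5349/552) = ceil(9.6902) = 10
Number of fragments = 10 + 1 = 11
Fragment sizes (data): 10 * 552 B + 385 B (last, 385 <= 556 OK)
Total bytes sent = payload + n_frags * header = 5905 + 11*20 = 5905 + 220 = 6125 B

11, 6125


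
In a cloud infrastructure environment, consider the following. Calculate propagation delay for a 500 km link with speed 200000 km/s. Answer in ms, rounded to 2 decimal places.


Given: distance = 500 km, speed = 200000 km/s
Delay = distance / speed = 500 / 200000 seconds
Delay in ms = 500 * 1000 / 200000
Delay = 2.5000 ms
Rounded to 2 dp = 2.50 ms

2.50


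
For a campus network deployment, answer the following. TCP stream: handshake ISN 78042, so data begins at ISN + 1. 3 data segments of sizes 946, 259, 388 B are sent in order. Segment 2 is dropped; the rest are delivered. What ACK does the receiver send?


SYN uses sequence number 78042; first data byte = ISN + 1 = 78043.
Segment 1: SEQ = 78043, len = 946 B, covers [78043, 78988]
Segment 2: SEQ = 78989, len = 259 B, covers [78989, 79247] [LOST]
Segment 3: SEQ = 79248, len = 388 B, covers [79248, 79635]
In-order data received: bytes [78043, 78988] (segments 1..1).
Segment 2 missing -> gap begins at byte 78989; later segments buffered out of order.
Cumulative ACK = next expected in-order byte = 78043 + 946 = 78989

78989


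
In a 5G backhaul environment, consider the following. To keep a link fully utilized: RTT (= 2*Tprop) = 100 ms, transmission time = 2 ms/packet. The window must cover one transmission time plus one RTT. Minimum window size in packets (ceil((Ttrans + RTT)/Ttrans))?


Given: Ttrans = 2 ms, RTT = 100 ms (= 2 * Tprop, Tprop = 50 ms)
Time until first ACK returns = Ttrans + RTT = 2 + 100 = 102 ms
Need W * Ttrans >= Ttrans + RTT  ->  W >= (Ttrans + RTT) / Ttrans
(Ttrans + RTT) / Ttrans = 102 / 2 = 51
W_min = ceil(51) = 51

51


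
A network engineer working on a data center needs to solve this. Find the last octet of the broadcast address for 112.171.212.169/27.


Given: IP = 112.171.212.169, prefix = /27
Host bits = 32 - 27 = 5
Network last octet = 169 AND mask = 160
Host part size = 2^5 - 1 = 31
Broadcast last octet = 160 OR 31 = 191

191


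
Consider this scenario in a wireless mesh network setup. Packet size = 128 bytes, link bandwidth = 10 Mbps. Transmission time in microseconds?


Given: packet = 128 bytes, bandwidth = 10 Mbps
Packet in bits = 128 * 8 = 1024 bits
Bandwidth = 10 * 10^6 = 10000000 bps
Time = 1024 / 10000000 seconds
Time in us = 1024 * 10^6 / 10000000 = 102.4

102.4


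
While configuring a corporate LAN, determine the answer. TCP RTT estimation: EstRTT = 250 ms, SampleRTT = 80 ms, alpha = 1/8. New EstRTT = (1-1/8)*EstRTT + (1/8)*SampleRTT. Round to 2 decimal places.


Given: EstRTT = 250 ms, SampleRTT = 80 ms, alpha = 1/8
New EstRTT = (1 - alpha) * EstRTT + alpha * SampleRTT
(7/8) * 250 = 218.75
(1/8) * 80 = 10
New EstRTT = 218.75 + 10 = 228.75 ms -> 228.75 ms (2 dp)

228.75


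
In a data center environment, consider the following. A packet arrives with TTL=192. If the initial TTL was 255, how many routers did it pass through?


Given: initial TTL = 255, received TTL = 192
Hops = initial TTL - received TTL
Hops = 255 - 192 = 63

63


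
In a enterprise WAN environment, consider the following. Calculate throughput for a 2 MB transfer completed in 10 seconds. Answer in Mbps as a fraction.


Given: file = 2 MB, time = 10 s
File in Mb = 2 * 8 = 16 Mb
Throughput = 16 / 10 Mbps
Throughput = 8/5 Mbps

8/5


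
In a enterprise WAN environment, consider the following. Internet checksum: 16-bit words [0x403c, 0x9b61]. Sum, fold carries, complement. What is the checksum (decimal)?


Given words: [0x403c, 0x9b61]
Step 1: Sum all words
Raw sum = 16444 + 39777 = 56221
One's complement = ~56221 & 0xFFFF = 9314

9314


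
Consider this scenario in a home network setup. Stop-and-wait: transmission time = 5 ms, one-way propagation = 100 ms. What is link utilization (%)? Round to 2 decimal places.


Given: Ttrans = 5 ms, Tprop = 100 ms
RTT = 2 * Tprop = 2 * 100 = 200 ms
U = Ttrans / (Ttrans + RTT)
U = 5 / (5 + 200)
U = 5 / 205 = 0.02439
U% = 2.44%

2.44


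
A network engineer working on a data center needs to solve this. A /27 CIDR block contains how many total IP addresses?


Given: CIDR prefix /27
Host bits = 32 - 27 = 5
Total addresses = 2^5 = 32

32


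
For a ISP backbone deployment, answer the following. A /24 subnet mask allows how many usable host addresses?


Given: subnet mask /24
Host bits = 32 - 24 = 8
Total addresses = 2^8 = 256
Usable hosts = 256 - 2 (network + broadcast) = 254

254


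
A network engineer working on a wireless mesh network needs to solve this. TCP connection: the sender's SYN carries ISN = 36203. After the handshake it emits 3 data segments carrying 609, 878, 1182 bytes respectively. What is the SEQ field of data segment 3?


The SYN occupies sequence number ISN = 36203, so the first data byte is ISN + 1 = 36204.
SEQ of data segment i = (ISN + 1) + sum of payload sizes of segments 1..i-1.
Segment 1: SEQ = 36204, payload = 609 bytes
Segment 2: SEQ = 36813, payload = 878 bytes
Segment 3: SEQ = 37691, payload = 1182 bytes
SEQ of segment 3 = 36204 + 609 + 878 = 37691

37691


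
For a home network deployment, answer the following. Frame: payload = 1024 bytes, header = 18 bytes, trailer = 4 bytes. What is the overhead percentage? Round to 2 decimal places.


Given: payload = 1024 B, header = 18 B, trailer = 4 B
Overhead bytes = header + trailer = 18 + 4 = 22
Total frame = payload + overhead = 1024 + 22 = 1046
Overhead % = 22 / 1046 * 100 = 2.1033% -> 2.10% (2 dp)

2.10


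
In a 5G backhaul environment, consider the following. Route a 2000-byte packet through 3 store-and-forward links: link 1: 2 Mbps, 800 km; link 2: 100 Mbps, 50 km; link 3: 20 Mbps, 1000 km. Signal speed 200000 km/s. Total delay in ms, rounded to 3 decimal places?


Packet = 2000 bytes = 16000 bits. Store-and-forward: sum (t_trans + t_prop) per link.
Link 1: t_trans = 16000/(2*10^6) s = 8.0000 ms; t_prop = 800/200000 s = 4.0000 ms; subtotal = 12.0000 ms
Link 2: t_trans = 16000/(100*10^6) s = 0.1600 ms; t_prop = 50/200000 s = 0.2500 ms; subtotal = 0.4100 ms
Link 3: t_trans = 16000/(20*10^6) s = 0.8000 ms; t_prop = 1000/200000 s = 5.0000 ms; subtotal = 5.8000 ms
End-to-end = 12.0000 + 0.4100 + 5.8000 = 18.2100 ms -> 18.210 ms (3 dp)

18.210


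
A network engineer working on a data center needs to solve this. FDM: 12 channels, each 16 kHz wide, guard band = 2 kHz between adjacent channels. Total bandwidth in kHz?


Given: 12 channels, 16 kHz each, guard = 2 kHz
Channel bandwidth = 12 * 16 = 192 kHz
Guard bands = 11 gaps * 2 kHz = 22 kHz
Total = 192 + 22 = 214 kHz

214


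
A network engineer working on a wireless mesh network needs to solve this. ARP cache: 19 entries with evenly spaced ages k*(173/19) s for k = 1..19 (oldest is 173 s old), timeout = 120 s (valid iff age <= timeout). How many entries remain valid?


Ages are k * 173/19 s for k = 1..19 (spacing = 9.1053 s).
Entry k is valid iff k * 173/19 <= 120 iff k <= 19 * 120 / 173 = 13.1792
n_valid = floor(13.1792) = 13
(n_stale = 19 - 13 = 6)

13


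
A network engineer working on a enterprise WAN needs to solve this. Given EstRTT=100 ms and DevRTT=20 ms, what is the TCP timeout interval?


Given: EstRTT = 100 ms, DevRTT = 20 ms
Timeout = EstRTT + 4 * DevRTT
4 * DevRTT = 4 * 20 = 80
Timeout = 100 + 80 = 180 ms

180
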